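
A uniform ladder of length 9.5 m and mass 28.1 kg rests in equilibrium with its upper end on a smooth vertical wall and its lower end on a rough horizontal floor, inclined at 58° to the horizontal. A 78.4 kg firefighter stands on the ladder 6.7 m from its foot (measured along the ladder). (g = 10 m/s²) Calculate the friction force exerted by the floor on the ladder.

Torques about the foot: N_wall · 9.5 sin 58° = 28.1×10×4.75 cos 58° + 78.4×10×6.7 cos 58° → N_wall = 433.3 N.
ΣF_x = 0: f_floor = N_wall = 433.3 N.

f ≈ 433 N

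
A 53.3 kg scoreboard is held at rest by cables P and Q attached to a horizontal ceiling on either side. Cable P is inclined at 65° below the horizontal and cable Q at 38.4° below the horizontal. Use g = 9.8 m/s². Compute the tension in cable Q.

T_Q ≈ 227 N

Weight W = 53.3 × 9.8 = 522.3 N acts straight down.
Horizontal: T_P cos 65° = T_Q cos 38.4°  →  T_P = 1.854 T_Q.
Vertical: T_P sin 65° + T_Q sin 38.4° = 522.3.
Substituting the horizontal relation into the vertical equation gives 2.302 T_Q = 522.3, so T_Q = 226.9 N.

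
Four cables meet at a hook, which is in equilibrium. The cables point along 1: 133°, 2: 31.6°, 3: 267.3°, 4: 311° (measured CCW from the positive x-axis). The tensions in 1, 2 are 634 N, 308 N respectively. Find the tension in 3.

Resolve: ΣF_x = 634 cos 133° + 308 cos 31.6° + T_3 cos 267.3° + T_4 cos 311° = 0.
        ΣF_y = 634 sin 133° + 308 sin 31.6° + T_3 sin 267.3° + T_4 sin 311° = 0.
The known terms sum to (-170.1, 625.1) N, so -0.0471 T_3 + 0.6561 T_4 = 170.1 and -0.9989 T_3 − 0.7547 T_4 = -625.1.
Solving simultaneously: T_3 = 407.8 N, T_4 = 288.5 N.

T_3 ≈ 408 N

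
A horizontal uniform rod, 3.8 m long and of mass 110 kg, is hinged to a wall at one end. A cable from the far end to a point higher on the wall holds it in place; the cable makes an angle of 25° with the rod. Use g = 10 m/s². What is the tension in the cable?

Take torques about the hinge: T sin 25° · 3.8 = 110×10×1.9 = 2090 N·m.
So T = 2090 / (0.4226 × 3.8) = 1301.4 N.

T ≈ 1300 N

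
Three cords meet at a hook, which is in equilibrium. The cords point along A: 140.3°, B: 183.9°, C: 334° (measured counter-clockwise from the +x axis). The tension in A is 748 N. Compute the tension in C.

T_C ≈ 1030 N

Resolve: ΣF_x = 748 cos 140.3° + T_B cos 183.9° + T_C cos 334° = 0.
        ΣF_y = 748 sin 140.3° + T_B sin 183.9° + T_C sin 334° = 0.
The known terms sum to (-575.5, 477.8) N, so -0.9977 T_B + 0.8988 T_C = 575.5 and -0.0680 T_B − 0.4384 T_C = -477.8.
Solving simultaneously: T_B = 355.4 N, T_C = 1035 N.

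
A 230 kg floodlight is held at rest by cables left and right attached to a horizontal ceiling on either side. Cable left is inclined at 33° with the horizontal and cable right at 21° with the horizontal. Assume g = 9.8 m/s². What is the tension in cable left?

T_left ≈ 2600 N

Weight W = 230 × 9.8 = 2254 N acts straight down.
Horizontal: T_left cos 33° = T_right cos 21°  →  T_right = 0.8983 T_left.
Vertical: T_left sin 33° + T_right sin 21° = 2254.
Substituting the horizontal relation into the vertical equation gives 0.8666 T_left = 2254, so T_left = 2601 N.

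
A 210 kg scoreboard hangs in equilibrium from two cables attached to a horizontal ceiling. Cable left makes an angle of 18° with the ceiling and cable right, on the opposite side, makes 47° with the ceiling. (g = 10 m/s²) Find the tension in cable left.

Weight W = 210 × 10 = 2100 N acts straight down.
Horizontal: T_left cos 18° = T_right cos 47°  →  T_right = 1.395 T_left.
Vertical: T_left sin 18° + T_right sin 47° = 2100.
Substituting the horizontal relation into the vertical equation gives 1.329 T_left = 2100, so T_left = 1580 N.

T_left ≈ 1580 N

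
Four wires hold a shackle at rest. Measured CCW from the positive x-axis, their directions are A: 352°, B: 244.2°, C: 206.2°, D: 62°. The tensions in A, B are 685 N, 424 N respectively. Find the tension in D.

T_D ≈ 1100 N

Resolve: ΣF_x = 685 cos 352° + 424 cos 244.2° + T_C cos 206.2° + T_D cos 62° = 0.
        ΣF_y = 685 sin 352° + 424 sin 244.2° + T_C sin 206.2° + T_D sin 62° = 0.
The known terms sum to (493.8, -477.1) N, so -0.8973 T_C + 0.4695 T_D = -493.8 and -0.4415 T_C + 0.8829 T_D = 477.1.
Solving simultaneously: T_C = 1128 N, T_D = 1104 N.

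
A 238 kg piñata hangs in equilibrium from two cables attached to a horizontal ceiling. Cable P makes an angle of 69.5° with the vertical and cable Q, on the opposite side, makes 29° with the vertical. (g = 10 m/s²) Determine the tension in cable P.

T_P ≈ 1170 N

Angles from the horizontal: cable P is 90° − 69.5° = 20.5°, cable Q is 90° − 29° = 61°.
Weight W = 238 × 10 = 2380 N acts straight down.
Horizontal: T_P cos 20.5° = T_Q cos 61°  →  T_Q = 1.932 T_P.
Vertical: T_P sin 20.5° + T_Q sin 61° = 2380.
Substituting the horizontal relation into the vertical equation gives 2.04 T_P = 2380, so T_P = 1167 N.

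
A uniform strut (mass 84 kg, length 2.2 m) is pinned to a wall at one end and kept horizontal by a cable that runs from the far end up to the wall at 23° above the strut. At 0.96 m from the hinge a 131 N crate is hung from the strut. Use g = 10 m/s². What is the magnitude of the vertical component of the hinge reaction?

Take torques about the hinge: T sin 23° · 2.2 = 84×10×1.1 + 131×0.96 = 1049.8 N·m.
So T = 1049.8 / (0.3907 × 2.2) = 1221.2 N.
ΣF_y = 0: H_y = (84×10 + 131) − T sin 23° = 971 − 477.16 = 493.84 N.

|H_y| ≈ 494 N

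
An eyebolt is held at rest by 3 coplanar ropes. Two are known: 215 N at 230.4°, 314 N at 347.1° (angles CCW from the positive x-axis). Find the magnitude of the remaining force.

Sum the known components: ΣF_x = 169 N, ΣF_y = -235.8 N.
For equilibrium the remaining force must supply (−ΣF_x, −ΣF_y) = (-169, 235.8) N.
Magnitude = √((-169)² + (235.8)²) = 290.1 N; direction = atan2(235.8, -169) = 125.6°.

F ≈ 290 N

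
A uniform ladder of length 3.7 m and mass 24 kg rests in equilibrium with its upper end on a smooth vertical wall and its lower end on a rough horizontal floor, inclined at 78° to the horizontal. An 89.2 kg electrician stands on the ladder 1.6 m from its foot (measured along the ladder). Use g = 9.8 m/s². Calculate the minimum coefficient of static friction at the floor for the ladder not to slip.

μ_min ≈ 0.0950

ΣF_y = 0: N_floor = 24×9.8 + 89.2×9.8 = 1109.4 N.
Torques about the foot: N_wall · 3.7 sin 78° = 24×9.8×1.85 cos 78° + 89.2×9.8×1.6 cos 78° → N_wall = 105.35 N.
ΣF_x = 0: f_floor = N_wall = 105.35 N.
μ_min = f_floor / N_floor = 105.35 / 1109.4 = 0.09496.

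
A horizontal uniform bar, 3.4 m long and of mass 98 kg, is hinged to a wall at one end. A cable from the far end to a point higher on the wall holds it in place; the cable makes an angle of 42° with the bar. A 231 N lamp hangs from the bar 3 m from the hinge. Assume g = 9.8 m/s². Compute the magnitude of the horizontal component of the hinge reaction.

Take torques about the hinge: T sin 42° · 3.4 = 98×9.8×1.7 + 231×3 = 2325.7 N·m.
So T = 2325.7 / (0.6691 × 3.4) = 1022.3 N.
ΣF_x = 0: H_x = T cos 42° = 759.69 N.

H_x ≈ 760 N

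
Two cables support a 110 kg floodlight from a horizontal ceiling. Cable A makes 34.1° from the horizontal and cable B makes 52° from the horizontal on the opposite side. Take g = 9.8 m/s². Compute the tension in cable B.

Weight W = 110 × 9.8 = 1078 N acts straight down.
Horizontal: T_A cos 34.1° = T_B cos 52°  →  T_A = 0.7435 T_B.
Vertical: T_A sin 34.1° + T_B sin 52° = 1078.
Substituting the horizontal relation into the vertical equation gives 1.205 T_B = 1078, so T_B = 894.7 N.

T_B ≈ 895 N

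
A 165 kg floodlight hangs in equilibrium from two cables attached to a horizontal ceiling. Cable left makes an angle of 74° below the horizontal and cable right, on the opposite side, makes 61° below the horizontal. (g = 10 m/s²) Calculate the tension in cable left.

Weight W = 165 × 10 = 1650 N acts straight down.
Horizontal: T_left cos 74° = T_right cos 61°  →  T_right = 0.5685 T_left.
Vertical: T_left sin 74° + T_right sin 61° = 1650.
Substituting the horizontal relation into the vertical equation gives 1.459 T_left = 1650, so T_left = 1131 N.

T_left ≈ 1130 N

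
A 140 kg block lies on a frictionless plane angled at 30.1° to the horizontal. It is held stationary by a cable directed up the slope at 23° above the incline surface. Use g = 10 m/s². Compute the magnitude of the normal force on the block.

Take axes along and perpendicular to the incline. Weight components: W sin 30.1° = 702.1 N down-slope, W cos 30.1° = 1211 N into the surface.
Along incline: T cos 23° = W sin 30.1° → T = 762.7 N.
Perpendicular: N = W cos 30.1° − T sin 23° = 913.2 N.

N ≈ 913 N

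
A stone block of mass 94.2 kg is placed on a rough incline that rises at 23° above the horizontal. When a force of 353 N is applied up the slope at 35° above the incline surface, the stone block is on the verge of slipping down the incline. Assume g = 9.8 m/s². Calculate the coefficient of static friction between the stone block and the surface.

On the verge of sliding down the incline, friction is at its maximum μN and acts up the slope.
Perpendicular to incline: N = W cos 23° − P sin 35° = 849.8 − 202.5 = 647.3 N.
Along incline: P cos 35° + μN = W sin 23° → μ = (W sin 23° − P cos 35°) / N = 0.1105.

μ ≈ 0.111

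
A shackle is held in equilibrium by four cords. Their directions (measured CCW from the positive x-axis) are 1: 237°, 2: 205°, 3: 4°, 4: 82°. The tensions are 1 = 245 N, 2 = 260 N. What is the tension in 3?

Resolve: ΣF_x = 245 cos 237° + 260 cos 205° + T_3 cos 4° + T_4 cos 82° = 0.
        ΣF_y = 245 sin 237° + 260 sin 205° + T_3 sin 4° + T_4 sin 82° = 0.
The known terms sum to (-369.1, -315.4) N, so 0.9976 T_3 + 0.1392 T_4 = 369.1 and 0.0698 T_3 + 0.9903 T_4 = 315.4.
Solving simultaneously: T_3 = 328.8 N, T_4 = 295.3 N.

T_3 ≈ 329 N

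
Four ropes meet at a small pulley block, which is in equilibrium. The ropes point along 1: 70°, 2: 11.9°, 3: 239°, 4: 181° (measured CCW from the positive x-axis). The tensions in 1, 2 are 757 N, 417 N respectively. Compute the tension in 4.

Resolve: ΣF_x = 757 cos 70° + 417 cos 11.9° + T_3 cos 239° + T_4 cos 181° = 0.
        ΣF_y = 757 sin 70° + 417 sin 11.9° + T_3 sin 239° + T_4 sin 181° = 0.
The known terms sum to (666.9, 797.3) N, so -0.5150 T_3 − 0.9998 T_4 = -666.9 and -0.8572 T_3 − 0.0175 T_4 = -797.3.
Solving simultaneously: T_3 = 926.3 N, T_4 = 189.9 N.

T_4 ≈ 190 N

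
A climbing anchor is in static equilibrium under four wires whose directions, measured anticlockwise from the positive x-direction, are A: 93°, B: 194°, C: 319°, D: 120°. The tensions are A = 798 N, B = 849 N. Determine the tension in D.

Resolve: ΣF_x = 798 cos 93° + 849 cos 194° + T_C cos 319° + T_D cos 120° = 0.
        ΣF_y = 798 sin 93° + 849 sin 194° + T_C sin 319° + T_D sin 120° = 0.
The known terms sum to (-865.5, 591.5) N, so 0.7547 T_C − 0.5000 T_D = 865.5 and -0.6561 T_C + 0.8660 T_D = -591.5.
Solving simultaneously: T_C = 1394 N, T_D = 373 N.

T_D ≈ 373 N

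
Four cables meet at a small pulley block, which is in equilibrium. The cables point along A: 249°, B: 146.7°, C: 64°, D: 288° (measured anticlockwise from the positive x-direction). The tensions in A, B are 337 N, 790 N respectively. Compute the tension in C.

T_C ≈ 1020 N

Resolve: ΣF_x = 337 cos 249° + 790 cos 146.7° + T_C cos 64° + T_D cos 288° = 0.
        ΣF_y = 337 sin 249° + 790 sin 146.7° + T_C sin 64° + T_D sin 288° = 0.
The known terms sum to (-781.1, 119.1) N, so 0.4384 T_C + 0.3090 T_D = 781.1 and 0.8988 T_C − 0.9511 T_D = -119.1.
Solving simultaneously: T_C = 1016 N, T_D = 1086 N.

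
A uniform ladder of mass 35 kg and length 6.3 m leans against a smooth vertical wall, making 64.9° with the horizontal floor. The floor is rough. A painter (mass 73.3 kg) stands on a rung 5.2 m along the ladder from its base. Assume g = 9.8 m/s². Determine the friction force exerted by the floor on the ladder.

Torques about the foot: N_wall · 6.3 sin 64.9° = 35×9.8×3.15 cos 64.9° + 73.3×9.8×5.2 cos 64.9° → N_wall = 358.08 N.
ΣF_x = 0: f_floor = N_wall = 358.08 N.

f ≈ 358 N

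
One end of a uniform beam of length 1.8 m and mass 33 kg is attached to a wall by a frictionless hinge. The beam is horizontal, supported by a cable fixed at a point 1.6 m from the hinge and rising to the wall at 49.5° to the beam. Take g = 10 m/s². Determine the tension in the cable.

T ≈ 244 N

Take torques about the hinge: T sin 49.5° · 1.6 = 33×10×0.9 = 297 N·m.
So T = 297 / (0.7604 × 1.6) = 244.11 N.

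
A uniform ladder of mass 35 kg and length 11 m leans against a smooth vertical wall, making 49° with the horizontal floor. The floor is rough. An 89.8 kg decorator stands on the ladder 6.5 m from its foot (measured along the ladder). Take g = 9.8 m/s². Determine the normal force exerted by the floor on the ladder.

ΣF_y = 0: N_floor = 35×9.8 + 89.8×9.8 = 1223 N.

N_floor ≈ 1220 N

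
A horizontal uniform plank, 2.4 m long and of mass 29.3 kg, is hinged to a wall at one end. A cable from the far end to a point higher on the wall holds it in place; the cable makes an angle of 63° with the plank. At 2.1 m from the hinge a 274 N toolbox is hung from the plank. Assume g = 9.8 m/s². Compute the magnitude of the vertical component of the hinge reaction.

|H_y| ≈ 178 N

Take torques about the hinge: T sin 63° · 2.4 = 29.3×9.8×1.2 + 274×2.1 = 919.97 N·m.
So T = 919.97 / (0.8910 × 2.4) = 430.21 N.
ΣF_y = 0: H_y = (29.3×9.8 + 274) − T sin 63° = 561.14 − 383.32 = 177.82 N.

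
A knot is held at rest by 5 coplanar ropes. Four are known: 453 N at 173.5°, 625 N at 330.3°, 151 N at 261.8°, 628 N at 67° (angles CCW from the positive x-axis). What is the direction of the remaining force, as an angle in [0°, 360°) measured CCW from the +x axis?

θ ≈ 208°

Sum the known components: ΣF_x = 316.6 N, ΣF_y = 170.2 N.
For equilibrium the remaining force must supply (−ΣF_x, −ΣF_y) = (-316.6, -170.2) N.
Magnitude = √((-316.6)² + (-170.2)²) = 359.5 N; direction = atan2(-170.2, -316.6) = 208.3°.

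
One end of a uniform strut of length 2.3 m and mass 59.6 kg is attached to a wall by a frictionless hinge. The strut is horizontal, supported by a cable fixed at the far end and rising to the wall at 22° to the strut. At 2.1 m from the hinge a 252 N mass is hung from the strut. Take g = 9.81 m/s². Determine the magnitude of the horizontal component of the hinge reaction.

Take torques about the hinge: T sin 22° · 2.3 = 59.6×9.81×1.15 + 252×2.1 = 1201.6 N·m.
So T = 1201.6 / (0.3746 × 2.3) = 1394.6 N.
ΣF_x = 0: H_x = T cos 22° = 1293 N.

H_x ≈ 1290 N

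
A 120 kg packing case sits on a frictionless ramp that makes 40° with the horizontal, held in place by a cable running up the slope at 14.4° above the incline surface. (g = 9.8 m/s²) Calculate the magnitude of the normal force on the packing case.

Take axes along and perpendicular to the incline. Weight components: W sin 40° = 755.9 N down-slope, W cos 40° = 900.9 N into the surface.
Along incline: T cos 14.4° = W sin 40° → T = 780.4 N.
Perpendicular: N = W cos 40° − T sin 14.4° = 706.8 N.

N ≈ 707 N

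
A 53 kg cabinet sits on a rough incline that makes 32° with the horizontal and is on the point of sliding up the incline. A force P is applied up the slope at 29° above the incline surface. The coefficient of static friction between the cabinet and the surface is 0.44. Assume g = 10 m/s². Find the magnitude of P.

On the verge of sliding up the incline, friction equals μN and acts down the slope.
Perpendicular: N + P sin 29° = W cos 32° = 449.5 N.
Along incline: P cos 29° = W sin 32° + μN  with W sin 32° = 280.9 N.
Solving the pair for P and N: P = 439.9 N, N = 236.2 N (and f = μN = 103.9 N).

P ≈ 440 N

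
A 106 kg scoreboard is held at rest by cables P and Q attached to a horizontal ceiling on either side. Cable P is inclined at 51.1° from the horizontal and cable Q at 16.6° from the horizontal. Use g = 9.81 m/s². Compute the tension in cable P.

Weight W = 106 × 9.81 = 1040 N acts straight down.
Horizontal: T_P cos 51.1° = T_Q cos 16.6°  →  T_Q = 0.6553 T_P.
Vertical: T_P sin 51.1° + T_Q sin 16.6° = 1040.
Substituting the horizontal relation into the vertical equation gives 0.9654 T_P = 1040, so T_P = 1077 N.

T_P ≈ 1080 N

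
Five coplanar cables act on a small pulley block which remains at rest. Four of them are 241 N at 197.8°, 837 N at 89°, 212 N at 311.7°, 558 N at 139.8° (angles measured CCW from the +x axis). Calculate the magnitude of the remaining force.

Sum the known components: ΣF_x = -500 N, ΣF_y = 965.1 N.
For equilibrium the remaining force must supply (−ΣF_x, −ΣF_y) = (500, -965.1) N.
Magnitude = √((500)² + (-965.1)²) = 1087 N; direction = atan2(-965.1, 500) = 297.4°.

F ≈ 1090 N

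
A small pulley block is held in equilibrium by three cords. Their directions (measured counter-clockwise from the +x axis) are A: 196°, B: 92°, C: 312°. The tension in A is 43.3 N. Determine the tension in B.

Resolve: ΣF_x = 43.3 cos 196° + T_B cos 92° + T_C cos 312° = 0.
        ΣF_y = 43.3 sin 196° + T_B sin 92° + T_C sin 312° = 0.
The known terms sum to (-41.62, -11.94) N, so -0.0349 T_B + 0.6691 T_C = 41.62 and 0.9994 T_B − 0.7431 T_C = 11.94.
Solving simultaneously: T_B = 60.55 N, T_C = 65.36 N.

T_B ≈ 60.5 N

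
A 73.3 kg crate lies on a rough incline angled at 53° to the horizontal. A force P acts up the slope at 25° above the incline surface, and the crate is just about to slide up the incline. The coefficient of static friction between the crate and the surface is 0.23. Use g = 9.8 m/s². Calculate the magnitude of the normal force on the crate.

N ≈ 149 N

On the verge of sliding up the incline, friction equals μN and acts down the slope.
Perpendicular: N + P sin 25° = W cos 53° = 432.3 N.
Along incline: P cos 25° = W sin 53° + μN  with W sin 53° = 573.7 N.
Solving the pair for P and N: P = 670.8 N, N = 148.8 N (and f = μN = 34.23 N).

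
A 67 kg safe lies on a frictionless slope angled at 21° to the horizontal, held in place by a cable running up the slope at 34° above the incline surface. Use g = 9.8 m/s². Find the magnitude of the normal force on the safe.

N ≈ 454 N

Take axes along and perpendicular to the incline. Weight components: W sin 21° = 235.3 N down-slope, W cos 21° = 613 N into the surface.
Along incline: T cos 34° = W sin 21° → T = 283.8 N.
Perpendicular: N = W cos 21° − T sin 34° = 454.3 N.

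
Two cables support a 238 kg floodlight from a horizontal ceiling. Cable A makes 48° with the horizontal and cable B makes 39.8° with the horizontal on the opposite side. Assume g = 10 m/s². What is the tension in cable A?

T_A ≈ 1830 N

Weight W = 238 × 10 = 2380 N acts straight down.
Horizontal: T_A cos 48° = T_B cos 39.8°  →  T_B = 0.8709 T_A.
Vertical: T_A sin 48° + T_B sin 39.8° = 2380.
Substituting the horizontal relation into the vertical equation gives 1.301 T_A = 2380, so T_A = 1830 N.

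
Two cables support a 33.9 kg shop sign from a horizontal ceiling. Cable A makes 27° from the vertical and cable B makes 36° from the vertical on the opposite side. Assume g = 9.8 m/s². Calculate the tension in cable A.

T_A ≈ 219 N

Angles from the horizontal: cable A is 90° − 27° = 63°, cable B is 90° − 36° = 54°.
Weight W = 33.9 × 9.8 = 332.2 N acts straight down.
Horizontal: T_A cos 63° = T_B cos 54°  →  T_B = 0.7724 T_A.
Vertical: T_A sin 63° + T_B sin 54° = 332.2.
Substituting the horizontal relation into the vertical equation gives 1.516 T_A = 332.2, so T_A = 219.2 N.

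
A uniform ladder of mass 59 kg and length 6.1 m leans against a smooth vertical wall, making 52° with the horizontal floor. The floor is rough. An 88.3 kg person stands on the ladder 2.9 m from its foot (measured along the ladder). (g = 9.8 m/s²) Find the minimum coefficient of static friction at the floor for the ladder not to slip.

μ_min ≈ 0.379

ΣF_y = 0: N_floor = 59×9.8 + 88.3×9.8 = 1443.5 N.
Torques about the foot: N_wall · 6.1 sin 52° = 59×9.8×3.05 cos 52° + 88.3×9.8×2.9 cos 52° → N_wall = 547.28 N.
ΣF_x = 0: f_floor = N_wall = 547.28 N.
μ_min = f_floor / N_floor = 547.28 / 1443.5 = 0.3791.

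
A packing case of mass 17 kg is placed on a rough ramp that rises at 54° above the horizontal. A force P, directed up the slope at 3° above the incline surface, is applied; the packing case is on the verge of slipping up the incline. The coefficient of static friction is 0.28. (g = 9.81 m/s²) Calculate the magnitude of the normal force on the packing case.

On the verge of sliding up the incline, friction equals μN and acts down the slope.
Perpendicular: N + P sin 3° = W cos 54° = 98.02 N.
Along incline: P cos 3° = W sin 54° + μN  with W sin 54° = 134.9 N.
Solving the pair for P and N: P = 160.2 N, N = 89.64 N (and f = μN = 25.1 N).

N ≈ 89.6 N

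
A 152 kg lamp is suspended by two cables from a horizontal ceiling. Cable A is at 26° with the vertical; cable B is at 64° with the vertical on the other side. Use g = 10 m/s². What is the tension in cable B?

Angles from the horizontal: cable A is 90° − 26° = 64°, cable B is 90° − 64° = 26°.
Weight W = 152 × 10 = 1520 N acts straight down.
Horizontal: T_A cos 64° = T_B cos 26°  →  T_A = 2.05 T_B.
Vertical: T_A sin 64° + T_B sin 26° = 1520.
Substituting the horizontal relation into the vertical equation gives 2.281 T_B = 1520, so T_B = 666.3 N.

T_B ≈ 666 N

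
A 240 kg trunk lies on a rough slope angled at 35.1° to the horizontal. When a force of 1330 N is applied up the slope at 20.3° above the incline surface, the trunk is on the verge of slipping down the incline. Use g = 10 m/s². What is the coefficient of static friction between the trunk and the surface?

On the verge of sliding down the incline, friction is at its maximum μN and acts up the slope.
Perpendicular to incline: N = W cos 35.1° − P sin 20.3° = 1964 − 461.4 = 1502 N.
Along incline: P cos 20.3° + μN = W sin 35.1° → μ = (W sin 35.1° − P cos 20.3°) / N = 0.08829.

μ ≈ 0.0883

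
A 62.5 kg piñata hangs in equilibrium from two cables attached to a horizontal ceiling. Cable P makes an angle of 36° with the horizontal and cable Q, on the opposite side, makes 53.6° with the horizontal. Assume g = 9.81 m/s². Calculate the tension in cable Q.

Weight W = 62.5 × 9.81 = 613.1 N acts straight down.
Horizontal: T_P cos 36° = T_Q cos 53.6°  →  T_P = 0.7335 T_Q.
Vertical: T_P sin 36° + T_Q sin 53.6° = 613.1.
Substituting the horizontal relation into the vertical equation gives 1.236 T_Q = 613.1, so T_Q = 496 N.

T_Q ≈ 496 N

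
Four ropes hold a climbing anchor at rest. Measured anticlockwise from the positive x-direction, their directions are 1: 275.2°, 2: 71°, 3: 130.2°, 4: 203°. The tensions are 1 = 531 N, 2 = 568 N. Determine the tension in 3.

T_3 ≈ 87.4 N

Resolve: ΣF_x = 531 cos 275.2° + 568 cos 71° + T_3 cos 130.2° + T_4 cos 203° = 0.
        ΣF_y = 531 sin 275.2° + 568 sin 71° + T_3 sin 130.2° + T_4 sin 203° = 0.
The known terms sum to (233, 8.24) N, so -0.6455 T_3 − 0.9205 T_4 = -233 and 0.7638 T_3 − 0.3907 T_4 = -8.24.
Solving simultaneously: T_3 = 87.38 N, T_4 = 191.9 N.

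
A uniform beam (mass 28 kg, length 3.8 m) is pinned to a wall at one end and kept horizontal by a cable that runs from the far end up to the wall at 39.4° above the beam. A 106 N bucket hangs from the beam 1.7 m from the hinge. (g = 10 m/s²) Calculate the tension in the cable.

Take torques about the hinge: T sin 39.4° · 3.8 = 28×10×1.9 + 106×1.7 = 712.2 N·m.
So T = 712.2 / (0.6347 × 3.8) = 295.28 N.

T ≈ 295 N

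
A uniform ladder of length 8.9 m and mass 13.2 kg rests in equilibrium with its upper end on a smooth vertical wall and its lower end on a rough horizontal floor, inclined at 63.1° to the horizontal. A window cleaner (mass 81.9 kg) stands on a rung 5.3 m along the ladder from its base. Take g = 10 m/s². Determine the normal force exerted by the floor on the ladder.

N_floor ≈ 951 N

ΣF_y = 0: N_floor = 13.2×10 + 81.9×10 = 951 N.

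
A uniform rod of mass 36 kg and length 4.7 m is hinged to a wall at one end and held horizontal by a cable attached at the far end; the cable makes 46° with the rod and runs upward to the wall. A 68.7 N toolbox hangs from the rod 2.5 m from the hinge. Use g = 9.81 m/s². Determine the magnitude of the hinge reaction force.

Take torques about the hinge: T sin 46° · 4.7 = 36×9.81×2.35 + 68.7×2.5 = 1001.7 N·m.
So T = 1001.7 / (0.7193 × 4.7) = 296.28 N.
ΣF_x = 0: H_x = T cos 46° = 205.81 N.
ΣF_y = 0: H_y = (36×9.81 + 68.7) − T sin 46° = 421.86 − 213.12 = 208.74 N.
|H| = √(H_x² + H_y²) = √((205.81)² + (208.74)²) = 293.14 N.

|H| ≈ 293 N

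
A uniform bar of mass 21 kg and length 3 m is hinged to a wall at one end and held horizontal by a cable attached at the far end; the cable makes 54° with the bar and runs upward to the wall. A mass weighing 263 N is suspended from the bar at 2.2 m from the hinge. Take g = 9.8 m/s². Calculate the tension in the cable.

T ≈ 366 N

Take torques about the hinge: T sin 54° · 3 = 21×9.8×1.5 + 263×2.2 = 887.3 N·m.
So T = 887.3 / (0.8090 × 3) = 365.59 N.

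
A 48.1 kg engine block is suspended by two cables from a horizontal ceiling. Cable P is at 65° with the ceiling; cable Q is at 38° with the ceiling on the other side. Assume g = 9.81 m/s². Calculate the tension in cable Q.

Weight W = 48.1 × 9.81 = 471.9 N acts straight down.
Horizontal: T_P cos 65° = T_Q cos 38°  →  T_P = 1.865 T_Q.
Vertical: T_P sin 65° + T_Q sin 38° = 471.9.
Substituting the horizontal relation into the vertical equation gives 2.306 T_Q = 471.9, so T_Q = 204.7 N.

T_Q ≈ 205 N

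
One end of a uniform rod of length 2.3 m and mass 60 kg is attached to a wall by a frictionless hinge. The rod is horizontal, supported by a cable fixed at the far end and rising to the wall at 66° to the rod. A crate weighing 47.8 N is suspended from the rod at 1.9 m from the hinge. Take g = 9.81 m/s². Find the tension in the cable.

Take torques about the hinge: T sin 66° · 2.3 = 60×9.81×1.15 + 47.8×1.9 = 767.71 N·m.
So T = 767.71 / (0.9135 × 2.3) = 365.38 N.

T ≈ 365 N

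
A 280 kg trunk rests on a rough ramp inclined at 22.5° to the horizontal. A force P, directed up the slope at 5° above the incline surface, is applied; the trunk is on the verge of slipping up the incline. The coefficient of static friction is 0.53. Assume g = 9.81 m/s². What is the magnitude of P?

On the verge of sliding up the incline, friction equals μN and acts down the slope.
Perpendicular: N + P sin 5° = W cos 22.5° = 2538 N.
Along incline: P cos 5° = W sin 22.5° + μN  with W sin 22.5° = 1051 N.
Solving the pair for P and N: P = 2299 N, N = 2337 N (and f = μN = 1239 N).

P ≈ 2300 N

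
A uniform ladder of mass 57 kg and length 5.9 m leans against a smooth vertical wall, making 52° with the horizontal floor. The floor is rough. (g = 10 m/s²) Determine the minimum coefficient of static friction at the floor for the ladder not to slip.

ΣF_y = 0: N_floor = 57×10 = 570 N.
Torques about the foot: N_wall · 5.9 sin 52° = 57×10×2.95 cos 52° → N_wall = 222.67 N.
ΣF_x = 0: f_floor = N_wall = 222.67 N.
μ_min = f_floor / N_floor = 222.67 / 570 = 0.3906.

μ_min ≈ 0.391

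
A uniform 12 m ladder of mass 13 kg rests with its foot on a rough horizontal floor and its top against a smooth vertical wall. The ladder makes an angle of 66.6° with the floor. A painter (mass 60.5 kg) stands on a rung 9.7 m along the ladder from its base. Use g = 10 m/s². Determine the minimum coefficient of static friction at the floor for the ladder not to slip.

ΣF_y = 0: N_floor = 13×10 + 60.5×10 = 735 N.
Torques about the foot: N_wall · 12 sin 66.6° = 13×10×6 cos 66.6° + 60.5×10×9.7 cos 66.6° → N_wall = 239.76 N.
ΣF_x = 0: f_floor = N_wall = 239.76 N.
μ_min = f_floor / N_floor = 239.76 / 735 = 0.3262.

μ_min ≈ 0.326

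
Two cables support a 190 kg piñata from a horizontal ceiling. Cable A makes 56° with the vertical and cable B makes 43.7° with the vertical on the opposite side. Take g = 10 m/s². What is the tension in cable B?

Angles from the horizontal: cable A is 90° − 56° = 34°, cable B is 90° − 43.7° = 46.3°.
Weight W = 190 × 10 = 1900 N acts straight down.
Horizontal: T_A cos 34° = T_B cos 46.3°  →  T_A = 0.8334 T_B.
Vertical: T_A sin 34° + T_B sin 46.3° = 1900.
Substituting the horizontal relation into the vertical equation gives 1.189 T_B = 1900, so T_B = 1598 N.

T_B ≈ 1600 N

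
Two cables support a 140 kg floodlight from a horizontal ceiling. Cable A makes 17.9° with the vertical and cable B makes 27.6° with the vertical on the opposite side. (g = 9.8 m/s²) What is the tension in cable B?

Angles from the horizontal: cable A is 90° − 17.9° = 72.1°, cable B is 90° − 27.6° = 62.4°.
Weight W = 140 × 9.8 = 1372 N acts straight down.
Horizontal: T_A cos 72.1° = T_B cos 62.4°  →  T_A = 1.507 T_B.
Vertical: T_A sin 72.1° + T_B sin 62.4° = 1372.
Substituting the horizontal relation into the vertical equation gives 2.321 T_B = 1372, so T_B = 591.2 N.

T_B ≈ 591 N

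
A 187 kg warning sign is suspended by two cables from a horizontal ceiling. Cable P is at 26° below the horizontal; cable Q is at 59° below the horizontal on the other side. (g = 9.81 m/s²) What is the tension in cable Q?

T_Q ≈ 1660 N

Weight W = 187 × 9.81 = 1834 N acts straight down.
Horizontal: T_P cos 26° = T_Q cos 59°  →  T_P = 0.573 T_Q.
Vertical: T_P sin 26° + T_Q sin 59° = 1834.
Substituting the horizontal relation into the vertical equation gives 1.108 T_Q = 1834, so T_Q = 1655 N.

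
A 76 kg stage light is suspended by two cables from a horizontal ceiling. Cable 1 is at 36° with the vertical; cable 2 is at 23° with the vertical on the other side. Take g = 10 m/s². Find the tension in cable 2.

Angles from the horizontal: cable 1 is 90° − 36° = 54°, cable 2 is 90° − 23° = 67°.
Weight W = 76 × 10 = 760 N acts straight down.
Horizontal: T_1 cos 54° = T_2 cos 67°  →  T_1 = 0.6648 T_2.
Vertical: T_1 sin 54° + T_2 sin 67° = 760.
Substituting the horizontal relation into the vertical equation gives 1.458 T_2 = 760, so T_2 = 521.2 N.

T_2 ≈ 521 N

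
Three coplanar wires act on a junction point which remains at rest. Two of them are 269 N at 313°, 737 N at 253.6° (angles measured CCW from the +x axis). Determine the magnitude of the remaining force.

F ≈ 904 N

Sum the known components: ΣF_x = -24.63 N, ΣF_y = -903.7 N.
For equilibrium the remaining force must supply (−ΣF_x, −ΣF_y) = (24.63, 903.7) N.
Magnitude = √((24.63)² + (903.7)²) = 904.1 N; direction = atan2(903.7, 24.63) = 88.4°.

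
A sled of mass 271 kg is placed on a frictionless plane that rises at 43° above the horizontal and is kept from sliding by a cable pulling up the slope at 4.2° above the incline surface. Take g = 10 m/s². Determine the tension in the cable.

T ≈ 1850 N

Take axes along and perpendicular to the incline. Weight components: W sin 43° = 1848 N down-slope, W cos 43° = 1982 N into the surface.
Along incline: T cos 4.2° = W sin 43° → T = 1853 N.
Perpendicular: N = W cos 43° − T sin 4.2° = 1846 N.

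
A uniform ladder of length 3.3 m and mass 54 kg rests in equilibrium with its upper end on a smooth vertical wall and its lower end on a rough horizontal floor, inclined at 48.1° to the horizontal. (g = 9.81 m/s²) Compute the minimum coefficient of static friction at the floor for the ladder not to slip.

μ_min ≈ 0.449

ΣF_y = 0: N_floor = 54×9.81 = 529.74 N.
Torques about the foot: N_wall · 3.3 sin 48.1° = 54×9.81×1.65 cos 48.1° → N_wall = 237.65 N.
ΣF_x = 0: f_floor = N_wall = 237.65 N.
μ_min = f_floor / N_floor = 237.65 / 529.74 = 0.4486.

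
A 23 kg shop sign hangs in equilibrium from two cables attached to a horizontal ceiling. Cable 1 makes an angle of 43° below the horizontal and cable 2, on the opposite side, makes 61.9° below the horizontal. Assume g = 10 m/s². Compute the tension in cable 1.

T_1 ≈ 112 N

Weight W = 23 × 10 = 230 N acts straight down.
Horizontal: T_1 cos 43° = T_2 cos 61.9°  →  T_2 = 1.553 T_1.
Vertical: T_1 sin 43° + T_2 sin 61.9° = 230.
Substituting the horizontal relation into the vertical equation gives 2.052 T_1 = 230, so T_1 = 112.1 N.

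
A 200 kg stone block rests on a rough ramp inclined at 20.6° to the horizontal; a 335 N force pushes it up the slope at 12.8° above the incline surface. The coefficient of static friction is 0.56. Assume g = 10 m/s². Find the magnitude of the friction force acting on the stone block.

Axes along / perpendicular to the incline. W sin 20.6° = 703.7 N down-slope; W cos 20.6° = 1872 N into the surface.
Perpendicular: N = W cos 20.6° − P sin 12.8° = 1872 − 74.22 = 1798 N.
Along incline: P cos 12.8° + f = W sin 20.6° (friction acts up-slope) → f = 703.7 − 326.7 = 377 N.
|f| = 377 N ≤ μN = 1007 N, so the stone block is indeed static.

f ≈ 377 N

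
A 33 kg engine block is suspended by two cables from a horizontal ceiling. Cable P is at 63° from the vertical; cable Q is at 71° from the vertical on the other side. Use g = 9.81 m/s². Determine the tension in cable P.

T_P ≈ 426 N

Angles from the horizontal: cable P is 90° − 63° = 27°, cable Q is 90° − 71° = 19°.
Weight W = 33 × 9.81 = 323.7 N acts straight down.
Horizontal: T_P cos 27° = T_Q cos 19°  →  T_Q = 0.9423 T_P.
Vertical: T_P sin 27° + T_Q sin 19° = 323.7.
Substituting the horizontal relation into the vertical equation gives 0.7608 T_P = 323.7, so T_P = 425.5 N.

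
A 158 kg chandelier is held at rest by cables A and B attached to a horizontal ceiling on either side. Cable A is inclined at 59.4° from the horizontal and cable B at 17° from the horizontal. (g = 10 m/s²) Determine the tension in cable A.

T_A ≈ 1550 N

Weight W = 158 × 10 = 1580 N acts straight down.
Horizontal: T_A cos 59.4° = T_B cos 17°  →  T_B = 0.5323 T_A.
Vertical: T_A sin 59.4° + T_B sin 17° = 1580.
Substituting the horizontal relation into the vertical equation gives 1.016 T_A = 1580, so T_A = 1555 N.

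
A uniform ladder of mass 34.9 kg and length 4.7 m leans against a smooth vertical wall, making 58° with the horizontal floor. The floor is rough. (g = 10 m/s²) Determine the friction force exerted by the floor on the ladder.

Torques about the foot: N_wall · 4.7 sin 58° = 34.9×10×2.35 cos 58° → N_wall = 109.04 N.
ΣF_x = 0: f_floor = N_wall = 109.04 N.

f ≈ 109 N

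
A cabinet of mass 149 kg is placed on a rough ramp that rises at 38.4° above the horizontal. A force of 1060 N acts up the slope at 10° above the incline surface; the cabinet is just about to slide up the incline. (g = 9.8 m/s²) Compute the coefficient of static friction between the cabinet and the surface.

μ ≈ 0.143

On the verge of sliding up the incline, friction is at its maximum μN and acts down the slope.
Perpendicular to incline: N = W cos 38.4° − P sin 10° = 1144 − 184.1 = 960.3 N.
Along incline: P cos 10° − μN = W sin 38.4° → μ = −(W sin 38.4° − P cos 10°) / N = 0.1426.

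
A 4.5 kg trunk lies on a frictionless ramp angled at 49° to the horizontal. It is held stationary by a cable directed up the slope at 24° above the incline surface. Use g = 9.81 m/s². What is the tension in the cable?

T ≈ 36.5 N

Take axes along and perpendicular to the incline. Weight components: W sin 49° = 33.32 N down-slope, W cos 49° = 28.96 N into the surface.
Along incline: T cos 24° = W sin 49° → T = 36.47 N.
Perpendicular: N = W cos 49° − T sin 24° = 14.13 N.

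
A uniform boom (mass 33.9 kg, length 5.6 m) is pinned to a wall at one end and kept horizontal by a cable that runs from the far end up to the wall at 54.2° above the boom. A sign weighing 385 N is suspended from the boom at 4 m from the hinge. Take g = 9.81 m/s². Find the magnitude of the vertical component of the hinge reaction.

Take torques about the hinge: T sin 54.2° · 5.6 = 33.9×9.81×2.8 + 385×4 = 2471.2 N·m.
So T = 2471.2 / (0.8111 × 5.6) = 544.07 N.
ΣF_y = 0: H_y = (33.9×9.81 + 385) − T sin 54.2° = 717.56 − 441.28 = 276.28 N.

|H_y| ≈ 276 N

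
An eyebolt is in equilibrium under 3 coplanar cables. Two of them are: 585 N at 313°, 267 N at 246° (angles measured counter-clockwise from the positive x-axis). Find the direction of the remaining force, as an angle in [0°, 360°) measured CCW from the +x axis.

θ ≈ 113°

Sum the known components: ΣF_x = 290.4 N, ΣF_y = -671.8 N.
For equilibrium the remaining force must supply (−ΣF_x, −ΣF_y) = (-290.4, 671.8) N.
Magnitude = √((-290.4)² + (671.8)²) = 731.8 N; direction = atan2(671.8, -290.4) = 113.4°.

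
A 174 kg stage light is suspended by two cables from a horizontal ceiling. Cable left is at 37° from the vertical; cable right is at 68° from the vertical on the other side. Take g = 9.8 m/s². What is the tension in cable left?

T_left ≈ 1640 N

Angles from the horizontal: cable left is 90° − 37° = 53°, cable right is 90° − 68° = 22°.
Weight W = 174 × 9.8 = 1705 N acts straight down.
Horizontal: T_left cos 53° = T_right cos 22°  →  T_right = 0.6491 T_left.
Vertical: T_left sin 53° + T_right sin 22° = 1705.
Substituting the horizontal relation into the vertical equation gives 1.042 T_left = 1705, so T_left = 1637 N.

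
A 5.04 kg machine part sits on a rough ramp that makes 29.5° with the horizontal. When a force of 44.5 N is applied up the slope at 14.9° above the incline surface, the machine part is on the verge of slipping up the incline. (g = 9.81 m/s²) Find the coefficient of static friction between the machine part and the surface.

μ ≈ 0.591

On the verge of sliding up the incline, friction is at its maximum μN and acts down the slope.
Perpendicular to incline: N = W cos 29.5° − P sin 14.9° = 43.03 − 11.44 = 31.59 N.
Along incline: P cos 14.9° − μN = W sin 29.5° → μ = −(W sin 29.5° − P cos 14.9°) / N = 0.5906.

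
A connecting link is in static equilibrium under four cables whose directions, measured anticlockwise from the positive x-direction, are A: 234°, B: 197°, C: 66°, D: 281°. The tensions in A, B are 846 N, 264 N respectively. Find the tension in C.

T_C ≈ 1540 N

Resolve: ΣF_x = 846 cos 234° + 264 cos 197° + T_C cos 66° + T_D cos 281° = 0.
        ΣF_y = 846 sin 234° + 264 sin 197° + T_C sin 66° + T_D sin 281° = 0.
The known terms sum to (-749.7, -761.6) N, so 0.4067 T_C + 0.1908 T_D = 749.7 and 0.9135 T_C − 0.9816 T_D = 761.6.
Solving simultaneously: T_C = 1536 N, T_D = 654 N.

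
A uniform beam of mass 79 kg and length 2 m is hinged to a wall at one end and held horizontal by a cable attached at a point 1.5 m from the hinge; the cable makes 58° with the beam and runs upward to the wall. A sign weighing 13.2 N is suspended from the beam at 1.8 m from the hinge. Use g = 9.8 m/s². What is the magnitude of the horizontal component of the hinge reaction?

Take torques about the hinge: T sin 58° · 1.5 = 79×9.8×1 + 13.2×1.8 = 797.96 N·m.
So T = 797.96 / (0.8480 × 1.5) = 627.29 N.
ΣF_x = 0: H_x = T cos 58° = 332.41 N.

H_x ≈ 332 N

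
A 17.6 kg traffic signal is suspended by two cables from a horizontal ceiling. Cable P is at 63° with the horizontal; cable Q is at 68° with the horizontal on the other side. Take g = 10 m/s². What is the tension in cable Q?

T_Q ≈ 106 N

Weight W = 17.6 × 10 = 176 N acts straight down.
Horizontal: T_P cos 63° = T_Q cos 68°  →  T_P = 0.8251 T_Q.
Vertical: T_P sin 63° + T_Q sin 68° = 176.
Substituting the horizontal relation into the vertical equation gives 1.662 T_Q = 176, so T_Q = 105.9 N.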